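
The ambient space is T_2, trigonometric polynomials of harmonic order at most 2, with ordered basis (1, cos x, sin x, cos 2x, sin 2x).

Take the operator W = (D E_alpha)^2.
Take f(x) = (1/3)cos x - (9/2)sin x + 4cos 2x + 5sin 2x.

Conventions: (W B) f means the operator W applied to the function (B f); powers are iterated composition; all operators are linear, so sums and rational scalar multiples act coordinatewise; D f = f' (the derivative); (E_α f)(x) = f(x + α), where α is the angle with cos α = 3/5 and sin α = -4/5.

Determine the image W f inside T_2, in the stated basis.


E_alpha f = (19/5)cos x - (73/30)sin x - (148/25)cos 2x + (61/25)sin 2x
D E_alpha f = -(73/30)cos x - (19/5)sin x + (122/25)cos 2x + (296/25)sin 2x
E_alpha (D E_alpha) f = (79/50)cos x - (317/75)sin x - (7958/625)cos 2x + (856/625)sin 2x
D E_alpha (D E_alpha) f = -(317/75)cos x - (79/50)sin x + (1712/625)cos 2x + (15916/625)sin 2x

g(x) = -(317/75)cos x - (79/50)sin x + (1712/625)cos 2x + (15916/625)sin 2x


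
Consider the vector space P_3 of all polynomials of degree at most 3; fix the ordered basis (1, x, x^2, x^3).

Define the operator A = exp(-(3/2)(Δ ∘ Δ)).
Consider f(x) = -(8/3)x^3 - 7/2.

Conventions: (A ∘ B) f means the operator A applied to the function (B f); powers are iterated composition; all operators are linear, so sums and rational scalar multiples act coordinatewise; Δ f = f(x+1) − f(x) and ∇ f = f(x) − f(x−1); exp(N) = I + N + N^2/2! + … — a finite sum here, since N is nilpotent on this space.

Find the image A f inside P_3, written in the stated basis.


the result is g(x) = -(8/3)x^3 + 24x + 41/2

order-1 term: 24x + 24
the series for exp(-(3/2)(Δ ∘ Δ)) f terminates at order 1
exp(-(3/2)(Δ ∘ Δ)) f = -(8/3)x^3 + 24x + 41/2


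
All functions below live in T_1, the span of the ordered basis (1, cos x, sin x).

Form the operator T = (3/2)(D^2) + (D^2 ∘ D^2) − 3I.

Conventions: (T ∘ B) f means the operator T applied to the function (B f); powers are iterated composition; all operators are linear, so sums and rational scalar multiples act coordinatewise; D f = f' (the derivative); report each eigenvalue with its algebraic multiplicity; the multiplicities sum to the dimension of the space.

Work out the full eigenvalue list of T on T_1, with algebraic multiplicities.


λ = -7/2 (multiplicity 2), λ = -3 (multiplicity 1)

image of 1: -3
image of cos x: -(7/2)cos x
image of sin x: -(7/2)sin x
the matrix is diagonal; its diagonal is (-3, -7/2, -7/2)
for a triangular matrix the eigenvalues are the diagonal entries, with algebraic multiplicity their repetition count


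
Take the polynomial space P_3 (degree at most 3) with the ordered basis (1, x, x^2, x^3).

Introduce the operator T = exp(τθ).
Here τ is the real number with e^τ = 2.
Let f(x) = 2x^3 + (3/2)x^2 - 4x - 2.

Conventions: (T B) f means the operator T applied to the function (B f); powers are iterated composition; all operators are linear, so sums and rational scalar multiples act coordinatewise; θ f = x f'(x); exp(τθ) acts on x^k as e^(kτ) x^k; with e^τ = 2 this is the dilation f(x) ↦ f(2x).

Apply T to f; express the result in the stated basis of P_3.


the image equals g(x) = 16x^3 + 6x^2 - 8x - 2

exp(τθ) x^k = e^(kτ) x^k; with e^τ = 2 this sends x^k to 2^k x^k
x ↦ 2 x
x^2 ↦ 4 x^2
x^3 ↦ 8 x^3
applying this coordinatewise to f: exp(τθ) f = 16x^3 + 6x^2 - 8x - 2


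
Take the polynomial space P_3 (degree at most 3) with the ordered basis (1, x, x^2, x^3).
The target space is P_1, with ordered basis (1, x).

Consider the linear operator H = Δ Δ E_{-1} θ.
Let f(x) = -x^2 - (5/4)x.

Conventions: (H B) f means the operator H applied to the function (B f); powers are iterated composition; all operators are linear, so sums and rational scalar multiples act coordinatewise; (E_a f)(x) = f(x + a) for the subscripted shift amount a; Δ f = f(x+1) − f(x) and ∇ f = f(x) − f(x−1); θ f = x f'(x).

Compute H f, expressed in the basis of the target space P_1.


the result is g(x) = -4

θ f = -2x^2 - (5/4)x
E_{-1} θ f = -2x^2 + (11/4)x - 3/4
Δ E_{-1} θ f = -4x + 3/4
Δ Δ E_{-1} θ f = -4


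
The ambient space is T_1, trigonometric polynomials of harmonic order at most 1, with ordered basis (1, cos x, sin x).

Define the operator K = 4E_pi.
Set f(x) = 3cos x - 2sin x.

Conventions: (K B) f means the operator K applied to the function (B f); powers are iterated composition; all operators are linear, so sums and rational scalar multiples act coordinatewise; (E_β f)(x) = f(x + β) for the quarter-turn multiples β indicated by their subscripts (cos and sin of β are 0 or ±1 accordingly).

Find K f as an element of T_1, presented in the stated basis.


the result is g(x) = -12cos x + 8sin x

E_pi f = -3cos x + 2sin x
(4E_pi) f = -12cos x + 8sin x


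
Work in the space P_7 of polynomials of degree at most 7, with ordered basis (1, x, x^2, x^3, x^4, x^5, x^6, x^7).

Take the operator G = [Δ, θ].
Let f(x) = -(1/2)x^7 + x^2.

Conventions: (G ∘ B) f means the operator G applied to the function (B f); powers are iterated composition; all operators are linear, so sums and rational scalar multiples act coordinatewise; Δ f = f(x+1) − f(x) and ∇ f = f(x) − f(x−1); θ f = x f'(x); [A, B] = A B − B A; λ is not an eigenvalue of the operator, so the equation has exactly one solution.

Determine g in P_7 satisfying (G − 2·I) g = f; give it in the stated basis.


g(x) = (1/4)x^7 + (7/8)x^6 + (63/8)x^5 + (735/16)x^4 + (1715/8)x^3 + (12067/16)x^2 + (28321/16)x + 66427/32

write g with unknown coordinates in the stated basis and equate coefficients in (G − 2·I) g = f
solving from the highest basis element down gives g = (1/4)x^7 + (7/8)x^6 + (63/8)x^5 + (735/16)x^4 + (1715/8)x^3 + (12067/16)x^2 + (28321/16)x + 66427/32
check: G g = (7/4)x^6 + (63/4)x^5 + (735/8)x^4 + (1715/4)x^3 + (12075/8)x^2 + (28321/8)x + 66427/16
so G g − 2·g = -(1/2)x^7 + x^2 = f ✓


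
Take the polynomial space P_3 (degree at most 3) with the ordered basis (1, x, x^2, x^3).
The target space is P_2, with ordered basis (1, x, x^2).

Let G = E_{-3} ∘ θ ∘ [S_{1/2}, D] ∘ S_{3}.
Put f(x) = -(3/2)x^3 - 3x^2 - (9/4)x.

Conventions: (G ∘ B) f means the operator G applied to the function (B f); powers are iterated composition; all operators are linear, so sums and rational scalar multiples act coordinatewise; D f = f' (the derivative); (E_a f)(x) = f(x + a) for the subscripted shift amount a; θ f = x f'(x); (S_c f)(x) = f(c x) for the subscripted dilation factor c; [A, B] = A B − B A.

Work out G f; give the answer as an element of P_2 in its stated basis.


S_{3} f = -(81/2)x^3 - 27x^2 - (27/4)x
D S_{3} f = -(243/2)x^2 - 54x - 27/4
S_{1/2} D S_{3} f = -(243/8)x^2 - 27x - 27/4
S_{1/2} S_{3} f = -(81/16)x^3 - (27/4)x^2 - (27/8)x
D S_{1/2} S_{3} f = -(243/16)x^2 - (27/2)x - 27/8
[S_{1/2}, D] S_{3} f = -(243/16)x^2 - (27/2)x - 27/8
θ [S_{1/2}, D] S_{3} f = -(243/8)x^2 - (27/2)x
E_{-3} θ [S_{1/2}, D] S_{3} f = -(243/8)x^2 + (675/4)x - 1863/8

the result is g(x) = -(243/8)x^2 + (675/4)x - 1863/8


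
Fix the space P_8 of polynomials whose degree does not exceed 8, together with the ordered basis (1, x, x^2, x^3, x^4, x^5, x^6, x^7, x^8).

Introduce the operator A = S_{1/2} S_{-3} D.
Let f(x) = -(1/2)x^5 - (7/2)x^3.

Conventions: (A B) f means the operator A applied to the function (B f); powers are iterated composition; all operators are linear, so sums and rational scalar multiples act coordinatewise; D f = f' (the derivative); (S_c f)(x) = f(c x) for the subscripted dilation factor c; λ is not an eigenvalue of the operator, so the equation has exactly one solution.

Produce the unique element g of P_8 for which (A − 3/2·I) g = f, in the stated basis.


the image equals g(x) = (1/3)x^5 + (45/8)x^4 - (1159/24)x^3 - (3477/16)x^2 + (3477/8)x + 1159/4

write g with unknown coordinates in the stated basis and equate coefficients in (A − 3/2·I) g = f
solving from the highest basis element down gives g = (1/3)x^5 + (45/8)x^4 - (1159/24)x^3 - (3477/16)x^2 + (3477/8)x + 1159/4
check: A g = (135/16)x^4 - (1215/16)x^3 - (10431/32)x^2 + (10431/16)x + 3477/8
so A g − 3/2·g = -(1/2)x^5 - (7/2)x^3 = f ✓


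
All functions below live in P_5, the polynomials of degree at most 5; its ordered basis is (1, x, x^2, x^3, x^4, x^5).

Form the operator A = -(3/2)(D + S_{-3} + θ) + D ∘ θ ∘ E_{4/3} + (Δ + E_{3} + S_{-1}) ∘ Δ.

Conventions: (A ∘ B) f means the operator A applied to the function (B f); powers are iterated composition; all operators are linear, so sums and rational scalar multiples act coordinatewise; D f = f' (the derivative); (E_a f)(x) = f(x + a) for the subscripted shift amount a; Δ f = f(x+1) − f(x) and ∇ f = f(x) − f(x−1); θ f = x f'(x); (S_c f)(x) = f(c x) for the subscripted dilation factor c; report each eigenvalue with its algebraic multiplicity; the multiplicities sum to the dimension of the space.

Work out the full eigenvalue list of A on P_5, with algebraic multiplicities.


image of 1: -3/2
image of x: 3x + 3/2
image of x^2: -(33/2)x^2 + x + 38/3
image of x^3: 36x^3 + (21/2)x^2 + 40x + 148/3
image of x^4: -(255/2)x^4 + 10x^3 + 108x^2 + (632/3)x + 5386/27
image of x^5: 357x^5 + (55/2)x^4 + (560/3)x^3 + 600x^2 + (27940/27)x + 67052/81
the matrix is upper triangular; its diagonal is (-3/2, 3, -33/2, 36, -255/2, 357)
for a triangular matrix the eigenvalues are the diagonal entries, with algebraic multiplicity their repetition count

λ = -255/2 (multiplicity 1), λ = -33/2 (multiplicity 1), λ = -3/2 (multiplicity 1), λ = 3 (multiplicity 1), λ = 36 (multiplicity 1), λ = 357 (multiplicity 1)


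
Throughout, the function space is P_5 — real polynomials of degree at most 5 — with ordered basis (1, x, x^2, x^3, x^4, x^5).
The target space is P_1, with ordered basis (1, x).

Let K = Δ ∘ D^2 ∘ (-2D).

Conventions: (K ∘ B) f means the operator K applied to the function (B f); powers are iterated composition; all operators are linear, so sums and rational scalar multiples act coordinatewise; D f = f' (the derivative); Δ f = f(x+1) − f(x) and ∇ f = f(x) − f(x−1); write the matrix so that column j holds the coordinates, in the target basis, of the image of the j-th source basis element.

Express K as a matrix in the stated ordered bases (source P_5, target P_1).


image of 1: 0
image of x: 0
image of x^2: 0
image of x^3: 0
image of x^4: -48
image of x^5: -240x - 120
each image's coordinates form column j of the matrix

the matrix is [[0, 0, 0, 0, -48, -120]; [0, 0, 0, 0, 0, -240]] (rows listed top to bottom)


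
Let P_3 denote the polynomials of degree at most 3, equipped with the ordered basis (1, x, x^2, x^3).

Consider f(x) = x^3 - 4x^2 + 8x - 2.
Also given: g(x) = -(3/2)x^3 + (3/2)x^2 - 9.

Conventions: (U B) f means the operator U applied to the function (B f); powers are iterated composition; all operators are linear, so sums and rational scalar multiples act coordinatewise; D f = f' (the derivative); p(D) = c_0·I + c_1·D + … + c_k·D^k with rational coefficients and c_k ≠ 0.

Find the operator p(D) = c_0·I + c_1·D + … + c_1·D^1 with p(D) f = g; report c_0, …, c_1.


D^0 f = x^3 - 4x^2 + 8x - 2
D^1 f = 3x^2 - 8x + 8
matching coefficients of g against c_0 f + c_1 Df + … from the top degree down determines the c_i
solution: c_0 = -3/2, c_1 = -3/2

p(D) = -(3/2)·I − (3/2)·D, i.e. c_0 = -3/2, c_1 = -3/2


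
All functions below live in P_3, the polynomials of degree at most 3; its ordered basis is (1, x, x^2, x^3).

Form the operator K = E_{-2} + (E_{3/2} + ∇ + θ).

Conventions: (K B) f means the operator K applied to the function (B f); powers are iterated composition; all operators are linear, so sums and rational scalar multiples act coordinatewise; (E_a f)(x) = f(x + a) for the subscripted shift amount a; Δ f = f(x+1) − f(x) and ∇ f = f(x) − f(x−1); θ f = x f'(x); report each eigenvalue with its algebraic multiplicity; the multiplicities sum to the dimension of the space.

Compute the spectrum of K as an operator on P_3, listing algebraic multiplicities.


image of 1: 2
image of x: 3x + 1/2
image of x^2: 4x^2 + x + 21/4
image of x^3: 5x^3 + (3/2)x^2 + (63/4)x - 29/8
the matrix is upper triangular; its diagonal is (2, 3, 4, 5)
for a triangular matrix the eigenvalues are the diagonal entries, with algebraic multiplicity their repetition count

λ = 2 (multiplicity 1), λ = 3 (multiplicity 1), λ = 4 (multiplicity 1), λ = 5 (multiplicity 1)


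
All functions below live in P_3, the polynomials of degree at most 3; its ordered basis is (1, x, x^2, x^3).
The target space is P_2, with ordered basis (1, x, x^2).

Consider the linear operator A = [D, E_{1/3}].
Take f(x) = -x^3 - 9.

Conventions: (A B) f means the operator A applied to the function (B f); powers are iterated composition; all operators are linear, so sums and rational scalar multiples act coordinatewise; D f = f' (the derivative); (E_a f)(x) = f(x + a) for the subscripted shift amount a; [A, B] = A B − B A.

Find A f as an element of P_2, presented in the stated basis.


the image equals g(x) = 0

E_{1/3} f = -x^3 - x^2 - (1/3)x - 244/27
D E_{1/3} f = -3x^2 - 2x - 1/3
D f = -3x^2
E_{1/3} D f = -3x^2 - 2x - 1/3
[D, E_{1/3}] f = 0


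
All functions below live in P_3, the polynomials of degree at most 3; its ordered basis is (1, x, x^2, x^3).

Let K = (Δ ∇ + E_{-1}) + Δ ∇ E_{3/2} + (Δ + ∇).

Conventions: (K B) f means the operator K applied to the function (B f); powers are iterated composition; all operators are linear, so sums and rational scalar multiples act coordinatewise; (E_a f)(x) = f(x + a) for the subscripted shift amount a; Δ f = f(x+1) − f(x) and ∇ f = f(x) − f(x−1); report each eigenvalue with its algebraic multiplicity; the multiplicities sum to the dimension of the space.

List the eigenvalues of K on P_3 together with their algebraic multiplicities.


image of 1: 1
image of x: x + 1
image of x^2: x^2 + 2x + 5
image of x^3: x^3 + 3x^2 + 15x + 10
the matrix is upper triangular; its diagonal is (1, 1, 1, 1)
for a triangular matrix the eigenvalues are the diagonal entries, with algebraic multiplicity their repetition count

λ = 1 (multiplicity 4)


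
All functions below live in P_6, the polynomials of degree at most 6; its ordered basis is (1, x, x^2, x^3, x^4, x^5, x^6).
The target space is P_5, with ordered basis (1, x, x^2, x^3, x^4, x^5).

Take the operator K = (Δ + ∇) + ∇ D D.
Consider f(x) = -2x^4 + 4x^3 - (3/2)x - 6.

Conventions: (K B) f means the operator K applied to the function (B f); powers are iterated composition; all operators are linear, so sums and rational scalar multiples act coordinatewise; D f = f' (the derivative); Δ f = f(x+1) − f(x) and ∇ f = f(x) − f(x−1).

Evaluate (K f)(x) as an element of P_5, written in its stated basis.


the result is g(x) = -16x^3 + 24x^2 - 64x + 53

Δ f = -8x^3 + 4x + 1/2
∇ f = -8x^3 + 24x^2 - 20x + 9/2
(Δ + ∇) f = -16x^3 + 24x^2 - 16x + 5
D f = -8x^3 + 12x^2 - 3/2
D D f = -24x^2 + 24x
∇ D D f = -48x + 48
((Δ + ∇) + ∇ D D) f = -16x^3 + 24x^2 - 64x + 53


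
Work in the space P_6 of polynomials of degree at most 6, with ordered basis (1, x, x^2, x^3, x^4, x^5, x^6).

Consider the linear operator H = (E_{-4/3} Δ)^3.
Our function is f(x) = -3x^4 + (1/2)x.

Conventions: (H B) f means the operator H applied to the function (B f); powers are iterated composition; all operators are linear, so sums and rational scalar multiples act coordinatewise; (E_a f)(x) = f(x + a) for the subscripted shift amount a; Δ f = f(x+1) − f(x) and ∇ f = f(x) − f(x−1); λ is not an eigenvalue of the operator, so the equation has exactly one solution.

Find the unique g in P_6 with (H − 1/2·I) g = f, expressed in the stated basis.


write g with unknown coordinates in the stated basis and equate coefficients in (H − 1/2·I) g = f
solving from the highest basis element down gives g = 6x^4 + 287x - 720
check: H g = 144x - 360
so H g − 1/2·g = -3x^4 + (1/2)x = f ✓

the result is g(x) = 6x^4 + 287x - 720


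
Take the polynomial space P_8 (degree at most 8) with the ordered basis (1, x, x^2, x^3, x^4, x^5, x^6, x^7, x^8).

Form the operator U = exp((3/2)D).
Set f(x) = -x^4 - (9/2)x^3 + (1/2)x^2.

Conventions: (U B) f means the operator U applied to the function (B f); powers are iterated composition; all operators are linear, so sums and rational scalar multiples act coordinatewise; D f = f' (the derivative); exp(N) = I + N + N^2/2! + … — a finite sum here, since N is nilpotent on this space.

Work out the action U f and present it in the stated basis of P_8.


the result is g(x) = -x^4 - (21/2)x^3 - (133/4)x^2 - (339/8)x - 153/8

order-1 term: -6x^3 - (81/4)x^2 + (3/2)x
order-2 term: -(27/2)x^2 - (243/8)x + 9/8
order-3 term: -(27/2)x - 243/16
order-4 term: -81/16
the series for exp((3/2)D) f terminates at order 4
exp((3/2)D) f = -x^4 - (21/2)x^3 - (133/4)x^2 - (339/8)x - 153/8


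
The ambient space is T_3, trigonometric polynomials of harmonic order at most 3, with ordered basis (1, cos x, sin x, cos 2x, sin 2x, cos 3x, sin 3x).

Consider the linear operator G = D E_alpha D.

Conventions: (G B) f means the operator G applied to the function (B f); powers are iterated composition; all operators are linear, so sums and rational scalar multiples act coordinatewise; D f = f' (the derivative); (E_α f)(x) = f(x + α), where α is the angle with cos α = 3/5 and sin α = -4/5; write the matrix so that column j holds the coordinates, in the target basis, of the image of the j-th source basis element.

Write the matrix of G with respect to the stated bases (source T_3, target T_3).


the matrix is [[0, 0, 0, 0, 0, 0, 0]; [0, -3/5, 4/5, 0, 0, 0, 0]; [0, -4/5, -3/5, 0, 0, 0, 0]; [0, 0, 0, 28/25, 96/25, 0, 0]; [0, 0, 0, -96/25, 28/25, 0, 0]; [0, 0, 0, 0, 0, 1053/125, 396/125]; [0, 0, 0, 0, 0, -396/125, 1053/125]] (rows listed top to bottom)

image of 1: 0
image of cos x: -(3/5)cos x - (4/5)sin x
image of sin x: (4/5)cos x - (3/5)sin x
image of cos 2x: (28/25)cos 2x - (96/25)sin 2x
image of sin 2x: (96/25)cos 2x + (28/25)sin 2x
image of cos 3x: (1053/125)cos 3x - (396/125)sin 3x
image of sin 3x: (396/125)cos 3x + (1053/125)sin 3x
each image's coordinates form column j of the matrix


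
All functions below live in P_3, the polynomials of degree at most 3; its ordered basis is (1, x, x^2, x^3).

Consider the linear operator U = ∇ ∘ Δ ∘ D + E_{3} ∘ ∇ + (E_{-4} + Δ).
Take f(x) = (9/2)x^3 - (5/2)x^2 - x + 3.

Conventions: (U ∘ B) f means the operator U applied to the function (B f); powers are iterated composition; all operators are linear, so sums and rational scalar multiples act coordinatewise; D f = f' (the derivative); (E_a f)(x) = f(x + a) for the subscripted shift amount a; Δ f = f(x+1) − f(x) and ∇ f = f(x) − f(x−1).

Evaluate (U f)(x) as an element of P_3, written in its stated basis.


the image equals g(x) = (9/2)x^3 - (59/2)x^2 + 306x - 221

D f = (27/2)x^2 - 5x - 1
Δ D f = 27x + 17/2
∇ Δ D f = 27
∇ f = (27/2)x^2 - (37/2)x + 6
E_{3} ∇ f = (27/2)x^2 + (125/2)x + 72
E_{-4} f = (9/2)x^3 - (113/2)x^2 + 235x - 321
Δ f = (27/2)x^2 + (17/2)x + 1
(E_{-4} + Δ) f = (9/2)x^3 - 43x^2 + (487/2)x - 320
(∇ ∘ Δ ∘ D + E_{3} ∘ ∇ + (E_{-4} + Δ)) f = (9/2)x^3 - (59/2)x^2 + 306x - 221


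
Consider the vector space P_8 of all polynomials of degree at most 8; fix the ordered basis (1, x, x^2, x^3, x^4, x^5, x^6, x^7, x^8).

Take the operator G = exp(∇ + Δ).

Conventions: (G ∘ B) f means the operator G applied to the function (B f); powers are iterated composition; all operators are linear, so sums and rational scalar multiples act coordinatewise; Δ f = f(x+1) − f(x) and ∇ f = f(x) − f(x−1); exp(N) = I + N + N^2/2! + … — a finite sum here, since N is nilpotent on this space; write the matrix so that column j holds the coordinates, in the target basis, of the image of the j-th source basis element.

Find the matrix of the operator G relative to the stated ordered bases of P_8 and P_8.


image of 1: 1
image of x: x + 2
image of x^2: x^2 + 4x + 4
image of x^3: x^3 + 6x^2 + 12x + 10
image of x^4: x^4 + 8x^3 + 24x^2 + 40x + 32
image of x^5: x^5 + 10x^4 + 40x^3 + 100x^2 + 160x + 114
image of x^6: x^6 + 12x^5 + 60x^4 + 200x^3 + 480x^2 + 684x + 448
image of x^7: x^7 + 14x^6 + 84x^5 + 350x^4 + 1120x^3 + 2394x^2 + 3136x + 1978
image of x^8: x^8 + 16x^7 + 112x^6 + 560x^5 + 2240x^4 + 6384x^3 + 12544x^2 + 15824x + 9472
each image's coordinates form column j of the matrix

the matrix is [[1, 2, 4, 10, 32, 114, 448, 1978, 9472]; [0, 1, 4, 12, 40, 160, 684, 3136, 15824]; [0, 0, 1, 6, 24, 100, 480, 2394, 12544]; [0, 0, 0, 1, 8, 40, 200, 1120, 6384]; [0, 0, 0, 0, 1, 10, 60, 350, 2240]; [0, 0, 0, 0, 0, 1, 12, 84, 560]; [0, 0, 0, 0, 0, 0, 1, 14, 112]; [0, 0, 0, 0, 0, 0, 0, 1, 16]; [0, 0, 0, 0, 0, 0, 0, 0, 1]] (rows listed top to bottom)


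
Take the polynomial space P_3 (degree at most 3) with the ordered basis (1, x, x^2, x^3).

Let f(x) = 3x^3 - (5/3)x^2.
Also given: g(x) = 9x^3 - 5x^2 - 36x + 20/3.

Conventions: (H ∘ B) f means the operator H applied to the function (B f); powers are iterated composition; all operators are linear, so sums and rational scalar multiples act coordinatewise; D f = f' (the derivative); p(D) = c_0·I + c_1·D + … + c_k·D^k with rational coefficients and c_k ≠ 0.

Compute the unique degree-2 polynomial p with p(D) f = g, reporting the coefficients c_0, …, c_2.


p(D) = 3·I − 2·D^2, i.e. c_0 = 3, c_1 = 0, c_2 = -2

D^0 f = 3x^3 - (5/3)x^2
D^1 f = 9x^2 - (10/3)x
D^2 f = 18x - 10/3
matching coefficients of g against c_0 f + c_1 Df + … from the top degree down determines the c_i
solution: c_0 = 3, c_1 = 0, c_2 = -2


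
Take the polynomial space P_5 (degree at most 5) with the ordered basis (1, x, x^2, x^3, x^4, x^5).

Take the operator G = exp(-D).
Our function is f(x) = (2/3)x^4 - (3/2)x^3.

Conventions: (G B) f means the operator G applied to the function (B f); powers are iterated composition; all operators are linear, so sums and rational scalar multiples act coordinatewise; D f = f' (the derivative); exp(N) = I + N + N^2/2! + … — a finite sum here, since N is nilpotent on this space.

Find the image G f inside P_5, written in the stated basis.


the image equals g(x) = (2/3)x^4 - (25/6)x^3 + (17/2)x^2 - (43/6)x + 13/6

order-1 term: -(8/3)x^3 + (9/2)x^2
order-2 term: 4x^2 - (9/2)x
order-3 term: -(8/3)x + 3/2
order-4 term: 2/3
the series for exp(-D) f terminates at order 4
exp(-D) f = (2/3)x^4 - (25/6)x^3 + (17/2)x^2 - (43/6)x + 13/6


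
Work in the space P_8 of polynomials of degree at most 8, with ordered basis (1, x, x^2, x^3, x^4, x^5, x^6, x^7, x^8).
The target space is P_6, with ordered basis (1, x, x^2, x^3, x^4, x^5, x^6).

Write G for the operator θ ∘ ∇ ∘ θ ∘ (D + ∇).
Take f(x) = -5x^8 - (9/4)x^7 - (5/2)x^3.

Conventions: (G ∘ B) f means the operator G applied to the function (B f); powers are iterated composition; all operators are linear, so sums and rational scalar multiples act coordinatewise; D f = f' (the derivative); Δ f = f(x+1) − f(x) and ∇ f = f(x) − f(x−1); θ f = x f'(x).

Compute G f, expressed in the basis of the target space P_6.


g(x) = -23520x^6 + 78330x^5 - 140735x^4 + (291585/2)x^3 - (165935/2)x^2 + 20107x

D f = -40x^7 - (63/4)x^6 - (15/2)x^2
∇ f = -40x^7 + (497/4)x^6 - (931/4)x^5 + (1085/4)x^4 - (805/4)x^3 + (341/4)x^2 - (67/4)x + 1/4
(D + ∇) f = -80x^7 + (217/2)x^6 - (931/4)x^5 + (1085/4)x^4 - (805/4)x^3 + (311/4)x^2 - (67/4)x + 1/4
θ (D + ∇) f = -560x^7 + 651x^6 - (4655/4)x^5 + 1085x^4 - (2415/4)x^3 + (311/2)x^2 - (67/4)x
∇ θ (D + ∇) f = -3920x^6 + 15666x^5 - (140735/4)x^4 + (97195/2)x^3 - (165935/4)x^2 + 20107x - 16943/4
θ ∇ θ (D + ∇) f = -23520x^6 + 78330x^5 - 140735x^4 + (291585/2)x^3 - (165935/2)x^2 + 20107x


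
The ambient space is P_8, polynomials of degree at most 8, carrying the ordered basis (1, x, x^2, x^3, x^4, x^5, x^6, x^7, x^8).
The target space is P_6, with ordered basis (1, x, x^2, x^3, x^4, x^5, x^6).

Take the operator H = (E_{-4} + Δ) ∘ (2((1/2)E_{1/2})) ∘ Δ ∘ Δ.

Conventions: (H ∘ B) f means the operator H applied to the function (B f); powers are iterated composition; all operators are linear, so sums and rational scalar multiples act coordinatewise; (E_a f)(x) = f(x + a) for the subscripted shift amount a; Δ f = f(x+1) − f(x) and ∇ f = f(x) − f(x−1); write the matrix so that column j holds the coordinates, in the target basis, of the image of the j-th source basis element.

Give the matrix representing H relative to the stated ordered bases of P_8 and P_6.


the matrix is [[0, 0, 2, -9, 125, -165/2, 20011/8, -9219/16, 300085/8]; [0, 0, 0, 6, -36, 625, -495, 140077/8, -9219/2]; [0, 0, 0, 0, 12, -90, 1875, -3465/2, 140077/2]; [0, 0, 0, 0, 0, 20, -180, 4375, -4620]; [0, 0, 0, 0, 0, 0, 30, -315, 8750]; [0, 0, 0, 0, 0, 0, 0, 42, -504]; [0, 0, 0, 0, 0, 0, 0, 0, 56]] (rows listed top to bottom)

image of 1: 0
image of x: 0
image of x^2: 2
image of x^3: 6x - 9
image of x^4: 12x^2 - 36x + 125
image of x^5: 20x^3 - 90x^2 + 625x - 165/2
image of x^6: 30x^4 - 180x^3 + 1875x^2 - 495x + 20011/8
image of x^7: 42x^5 - 315x^4 + 4375x^3 - (3465/2)x^2 + (140077/8)x - 9219/16
image of x^8: 56x^6 - 504x^5 + 8750x^4 - 4620x^3 + (140077/2)x^2 - (9219/2)x + 300085/8
each image's coordinates form column j of the matrix


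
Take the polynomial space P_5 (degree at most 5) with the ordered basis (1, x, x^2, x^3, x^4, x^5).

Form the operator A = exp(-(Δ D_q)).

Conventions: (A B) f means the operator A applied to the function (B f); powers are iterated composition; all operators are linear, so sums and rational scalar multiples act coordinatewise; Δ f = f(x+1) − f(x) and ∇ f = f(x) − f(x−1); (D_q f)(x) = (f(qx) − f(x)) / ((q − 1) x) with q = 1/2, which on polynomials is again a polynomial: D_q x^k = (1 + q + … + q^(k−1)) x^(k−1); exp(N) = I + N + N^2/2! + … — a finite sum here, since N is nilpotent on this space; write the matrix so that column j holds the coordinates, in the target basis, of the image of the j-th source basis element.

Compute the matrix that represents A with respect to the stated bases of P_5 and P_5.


image of 1: 1
image of x: x
image of x^2: x^2 - 3/2
image of x^3: x^3 - (7/2)x - 7/4
image of x^4: x^4 - (45/8)x^2 - (45/8)x + 75/32
image of x^5: x^5 - (31/4)x^3 - (93/8)x^2 + (93/16)x + 217/16
each image's coordinates form column j of the matrix

the matrix is [[1, 0, -3/2, -7/4, 75/32, 217/16]; [0, 1, 0, -7/2, -45/8, 93/16]; [0, 0, 1, 0, -45/8, -93/8]; [0, 0, 0, 1, 0, -31/4]; [0, 0, 0, 0, 1, 0]; [0, 0, 0, 0, 0, 1]] (rows listed top to bottom)


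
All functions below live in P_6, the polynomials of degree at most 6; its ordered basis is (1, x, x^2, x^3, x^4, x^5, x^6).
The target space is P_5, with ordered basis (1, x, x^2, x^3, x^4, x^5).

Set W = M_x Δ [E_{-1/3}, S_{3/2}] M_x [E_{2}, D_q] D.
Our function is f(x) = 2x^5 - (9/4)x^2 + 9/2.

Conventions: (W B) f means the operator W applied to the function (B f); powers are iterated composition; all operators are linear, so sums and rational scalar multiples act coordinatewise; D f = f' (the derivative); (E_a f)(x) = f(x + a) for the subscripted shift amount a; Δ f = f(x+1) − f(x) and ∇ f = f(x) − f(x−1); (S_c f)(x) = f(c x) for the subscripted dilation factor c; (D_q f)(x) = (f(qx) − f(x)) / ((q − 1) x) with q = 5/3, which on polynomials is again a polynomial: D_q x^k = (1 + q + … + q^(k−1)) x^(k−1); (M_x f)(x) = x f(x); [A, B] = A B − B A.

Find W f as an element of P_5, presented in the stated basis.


the result is g(x) = -380x^2 - (3320/9)x

D f = 10x^4 - (9/2)x
D_q D f = (2720/27)x^3 - 9/2
E_{2} D_q D f = (2720/27)x^3 + (5440/9)x^2 + (10880/9)x + 43277/54
E_{2} D f = 10x^4 + 80x^3 + 240x^2 + (631/2)x + 151
D_q E_{2} D f = (2720/27)x^3 + (3920/9)x^2 + 640x + 631/2
[E_{2}, D_q] D f = (1520/9)x^2 + (5120/9)x + 13120/27
M_x [E_{2}, D_q] D f = (1520/9)x^3 + (5120/9)x^2 + (13120/27)x
S_{3/2} M_x [E_{2}, D_q] D f = 570x^3 + 1280x^2 + (6560/9)x
E_{-1/3} S_{3/2} M_x [E_{2}, D_q] D f = 570x^3 + 710x^2 + (590/9)x - 3290/27
E_{-1/3} M_x [E_{2}, D_q] D f = (1520/9)x^3 + 400x^2 + (4400/27)x - 25520/243
S_{3/2} E_{-1/3} M_x [E_{2}, D_q] D f = 570x^3 + 900x^2 + (2200/9)x - 25520/243
[E_{-1/3}, S_{3/2}] M_x [E_{2}, D_q] D f = -190x^2 - (1610/9)x - 4090/243
Δ [E_{-1/3}, S_{3/2}] M_x [E_{2}, D_q] D f = -380x - 3320/9
M_x Δ [E_{-1/3}, S_{3/2}] M_x [E_{2}, D_q] D f = -380x^2 - (3320/9)x


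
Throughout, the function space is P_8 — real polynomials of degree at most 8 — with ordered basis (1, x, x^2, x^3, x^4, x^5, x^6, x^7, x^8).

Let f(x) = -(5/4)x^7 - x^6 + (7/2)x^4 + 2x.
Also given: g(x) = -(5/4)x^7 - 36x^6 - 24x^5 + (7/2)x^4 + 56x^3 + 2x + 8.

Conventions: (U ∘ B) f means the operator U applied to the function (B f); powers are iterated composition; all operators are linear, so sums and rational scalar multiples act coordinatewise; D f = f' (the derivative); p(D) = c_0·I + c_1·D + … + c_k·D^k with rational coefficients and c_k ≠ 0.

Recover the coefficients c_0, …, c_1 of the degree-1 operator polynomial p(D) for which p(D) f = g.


D^0 f = -(5/4)x^7 - x^6 + (7/2)x^4 + 2x
D^1 f = -(35/4)x^6 - 6x^5 + 14x^3 + 2
matching coefficients of g against c_0 f + c_1 Df + … from the top degree down determines the c_i
solution: c_0 = 1, c_1 = 4

p(D) = I + 4·D, i.e. c_0 = 1, c_1 = 4


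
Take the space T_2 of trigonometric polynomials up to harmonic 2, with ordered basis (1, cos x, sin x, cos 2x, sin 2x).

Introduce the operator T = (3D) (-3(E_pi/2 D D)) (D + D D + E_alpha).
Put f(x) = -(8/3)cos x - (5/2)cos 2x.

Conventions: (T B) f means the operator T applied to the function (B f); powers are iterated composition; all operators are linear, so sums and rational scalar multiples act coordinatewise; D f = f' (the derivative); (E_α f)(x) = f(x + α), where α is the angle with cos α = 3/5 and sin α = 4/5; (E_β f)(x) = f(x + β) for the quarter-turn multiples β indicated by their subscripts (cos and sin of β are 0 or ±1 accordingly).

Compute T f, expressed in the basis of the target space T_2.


D f = (8/3)sin x + 5sin 2x
D f = (8/3)sin x + 5sin 2x
D D f = (8/3)cos x + 10cos 2x
E_alpha f = -(8/5)cos x + (32/15)sin x + (7/10)cos 2x + (12/5)sin 2x
(D + D D + E_alpha) f = (16/15)cos x + (24/5)sin x + (107/10)cos 2x + (37/5)sin 2x
D (D + D D + E_alpha) f = (24/5)cos x - (16/15)sin x + (74/5)cos 2x - (107/5)sin 2x
D D (D + D D + E_alpha) f = -(16/15)cos x - (24/5)sin x - (214/5)cos 2x - (148/5)sin 2x
E_pi/2 D D (D + D D + E_alpha) f = -(24/5)cos x + (16/15)sin x + (214/5)cos 2x + (148/5)sin 2x
(-3(E_pi/2 D D)) (D + D D + E_alpha) f = (72/5)cos x - (16/5)sin x - (642/5)cos 2x - (444/5)sin 2x
D (-3(E_pi/2 D D)) (D + D D + E_alpha) f = -(16/5)cos x - (72/5)sin x - (888/5)cos 2x + (1284/5)sin 2x
(3D) (-3(E_pi/2 D D)) (D + D D + E_alpha) f = -(48/5)cos x - (216/5)sin x - (2664/5)cos 2x + (3852/5)sin 2x

g(x) = -(48/5)cos x - (216/5)sin x - (2664/5)cos 2x + (3852/5)sin 2x


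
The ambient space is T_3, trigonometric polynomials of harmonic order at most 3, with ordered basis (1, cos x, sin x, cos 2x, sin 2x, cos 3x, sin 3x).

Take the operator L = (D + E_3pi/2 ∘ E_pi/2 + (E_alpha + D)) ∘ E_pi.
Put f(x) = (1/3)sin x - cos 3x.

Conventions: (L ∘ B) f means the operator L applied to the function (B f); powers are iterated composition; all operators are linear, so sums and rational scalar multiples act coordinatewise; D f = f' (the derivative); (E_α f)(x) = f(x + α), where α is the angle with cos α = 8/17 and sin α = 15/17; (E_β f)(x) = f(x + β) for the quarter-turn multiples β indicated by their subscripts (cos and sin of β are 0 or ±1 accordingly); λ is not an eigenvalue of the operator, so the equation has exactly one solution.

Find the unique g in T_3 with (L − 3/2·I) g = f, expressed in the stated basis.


the image equals g(x) = (196/3495)cos x - (202/3495)sin x + (29578/728429)cos 3x + (115932/728429)sin 3x

write g with unknown coordinates in the stated basis and equate coefficients in (L − 3/2·I) g = f
solving from the highest basis element down gives g = (196/3495)cos x - (202/3495)sin x + (29578/728429)cos 3x + (115932/728429)sin 3x
check: L g = (98/1165)cos x + (862/3495)sin x - (684062/728429)cos 3x + (173898/728429)sin 3x
so L g − 3/2·g = (1/3)sin x - cos 3x = f ✓


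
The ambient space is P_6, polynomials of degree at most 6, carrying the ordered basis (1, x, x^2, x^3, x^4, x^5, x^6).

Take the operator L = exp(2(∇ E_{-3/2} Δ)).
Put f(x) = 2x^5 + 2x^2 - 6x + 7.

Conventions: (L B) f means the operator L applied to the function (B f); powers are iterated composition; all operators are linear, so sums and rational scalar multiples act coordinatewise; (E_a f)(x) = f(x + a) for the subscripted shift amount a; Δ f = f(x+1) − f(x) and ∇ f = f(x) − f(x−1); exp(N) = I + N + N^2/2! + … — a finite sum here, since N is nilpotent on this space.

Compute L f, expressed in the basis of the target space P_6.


order-1 term: 80x^3 - 360x^2 + 580x - 322
order-2 term: 480x - 1440
the series for exp(2(∇ E_{-3/2} Δ)) f terminates at order 2
exp(2(∇ E_{-3/2} Δ)) f = 2x^5 + 80x^3 - 358x^2 + 1054x - 1755

g(x) = 2x^5 + 80x^3 - 358x^2 + 1054x - 1755


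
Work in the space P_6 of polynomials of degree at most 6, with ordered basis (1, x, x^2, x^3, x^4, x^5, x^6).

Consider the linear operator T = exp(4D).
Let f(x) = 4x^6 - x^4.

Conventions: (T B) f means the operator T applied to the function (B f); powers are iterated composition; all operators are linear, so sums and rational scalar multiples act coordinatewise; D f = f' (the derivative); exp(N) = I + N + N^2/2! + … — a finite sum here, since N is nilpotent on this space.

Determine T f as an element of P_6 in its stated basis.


order-1 term: 96x^5 - 16x^3
order-2 term: 960x^4 - 96x^2
order-3 term: 5120x^3 - 256x
order-4 term: 15360x^2 - 256
order-5 term: 24576x
order-6 term: 16384
the series for exp(4D) f terminates at order 6
exp(4D) f = 4x^6 + 96x^5 + 959x^4 + 5104x^3 + 15264x^2 + 24320x + 16128

g(x) = 4x^6 + 96x^5 + 959x^4 + 5104x^3 + 15264x^2 + 24320x + 16128


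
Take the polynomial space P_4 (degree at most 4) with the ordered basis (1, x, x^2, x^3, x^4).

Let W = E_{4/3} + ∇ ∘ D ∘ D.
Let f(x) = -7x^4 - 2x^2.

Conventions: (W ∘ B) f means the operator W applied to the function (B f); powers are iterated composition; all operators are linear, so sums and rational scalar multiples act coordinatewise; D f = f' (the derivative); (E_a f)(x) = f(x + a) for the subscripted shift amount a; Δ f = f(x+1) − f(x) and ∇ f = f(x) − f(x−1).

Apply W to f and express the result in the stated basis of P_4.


the result is g(x) = -7x^4 - (112/3)x^3 - (230/3)x^2 - (6472/27)x + 4724/81

E_{4/3} f = -7x^4 - (112/3)x^3 - (230/3)x^2 - (1936/27)x - 2080/81
D f = -28x^3 - 4x
D D f = -84x^2 - 4
∇ D D f = -168x + 84
(E_{4/3} + ∇ ∘ D ∘ D) f = -7x^4 - (112/3)x^3 - (230/3)x^2 - (6472/27)x + 4724/81


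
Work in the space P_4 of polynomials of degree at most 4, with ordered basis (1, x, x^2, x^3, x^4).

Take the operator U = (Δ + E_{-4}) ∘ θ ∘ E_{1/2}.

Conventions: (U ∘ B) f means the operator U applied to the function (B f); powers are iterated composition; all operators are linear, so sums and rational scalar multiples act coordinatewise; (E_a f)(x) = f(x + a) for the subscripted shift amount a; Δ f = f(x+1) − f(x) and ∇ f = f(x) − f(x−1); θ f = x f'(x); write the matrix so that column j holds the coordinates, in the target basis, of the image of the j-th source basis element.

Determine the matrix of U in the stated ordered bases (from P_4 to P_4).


the matrix is [[0, -3, 31, -561/4, 1399/2]; [0, 1, -11, 543/4, -1439/2]; [0, 0, 2, -24, 357]; [0, 0, 0, 3, -42]; [0, 0, 0, 0, 4]] (rows listed top to bottom)

image of 1: 0
image of x: x - 3
image of x^2: 2x^2 - 11x + 31
image of x^3: 3x^3 - 24x^2 + (543/4)x - 561/4
image of x^4: 4x^4 - 42x^3 + 357x^2 - (1439/2)x + 1399/2
each image's coordinates form column j of the matrix


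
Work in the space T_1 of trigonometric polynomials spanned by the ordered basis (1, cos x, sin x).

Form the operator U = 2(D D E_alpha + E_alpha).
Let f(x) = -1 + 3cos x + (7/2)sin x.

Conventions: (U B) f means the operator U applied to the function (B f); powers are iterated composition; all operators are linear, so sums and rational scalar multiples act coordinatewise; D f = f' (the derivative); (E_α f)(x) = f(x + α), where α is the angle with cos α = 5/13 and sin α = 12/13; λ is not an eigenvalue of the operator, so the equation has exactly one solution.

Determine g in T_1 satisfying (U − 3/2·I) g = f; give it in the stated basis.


the result is g(x) = -2 - 2cos x - (7/3)sin x

write g with unknown coordinates in the stated basis and equate coefficients in (U − 3/2·I) g = f
solving from the highest basis element down gives g = -2 - 2cos x - (7/3)sin x
check: U g = -4
so U g − 3/2·g = -1 + 3cos x + (7/2)sin x = f ✓


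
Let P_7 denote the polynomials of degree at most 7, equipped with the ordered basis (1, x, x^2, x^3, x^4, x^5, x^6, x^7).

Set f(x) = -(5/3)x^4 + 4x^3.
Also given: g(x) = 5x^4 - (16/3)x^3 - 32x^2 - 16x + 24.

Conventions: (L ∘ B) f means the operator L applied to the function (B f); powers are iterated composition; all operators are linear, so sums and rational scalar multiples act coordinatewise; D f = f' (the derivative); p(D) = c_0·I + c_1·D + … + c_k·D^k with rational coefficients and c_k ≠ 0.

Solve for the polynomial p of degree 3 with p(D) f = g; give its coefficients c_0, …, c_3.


c_0 = -3, c_1 = -1, c_2 = 1, c_3 = 1

D^0 f = -(5/3)x^4 + 4x^3
D^1 f = -(20/3)x^3 + 12x^2
D^2 f = -20x^2 + 24x
D^3 f = -40x + 24
matching coefficients of g against c_0 f + c_1 Df + … from the top degree down determines the c_i
solution: c_0 = -3, c_1 = -1, c_2 = 1, c_3 = 1


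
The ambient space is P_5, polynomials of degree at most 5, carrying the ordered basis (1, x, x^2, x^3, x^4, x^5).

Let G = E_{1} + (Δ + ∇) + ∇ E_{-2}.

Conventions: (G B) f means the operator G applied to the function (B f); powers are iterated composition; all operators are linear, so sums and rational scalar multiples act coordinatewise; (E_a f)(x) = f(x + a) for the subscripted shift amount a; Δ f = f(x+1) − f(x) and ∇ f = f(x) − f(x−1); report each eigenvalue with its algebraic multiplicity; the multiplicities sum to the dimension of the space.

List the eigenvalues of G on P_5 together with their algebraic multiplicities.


λ = 1 (multiplicity 6)

image of 1: 1
image of x: x + 4
image of x^2: x^2 + 8x - 4
image of x^3: x^3 + 12x^2 - 12x + 22
image of x^4: x^4 + 16x^3 - 24x^2 + 88x - 64
image of x^5: x^5 + 20x^4 - 40x^3 + 220x^2 - 320x + 214
the matrix is upper triangular; its diagonal is (1, 1, 1, 1, 1, 1)
for a triangular matrix the eigenvalues are the diagonal entries, with algebraic multiplicity their repetition count


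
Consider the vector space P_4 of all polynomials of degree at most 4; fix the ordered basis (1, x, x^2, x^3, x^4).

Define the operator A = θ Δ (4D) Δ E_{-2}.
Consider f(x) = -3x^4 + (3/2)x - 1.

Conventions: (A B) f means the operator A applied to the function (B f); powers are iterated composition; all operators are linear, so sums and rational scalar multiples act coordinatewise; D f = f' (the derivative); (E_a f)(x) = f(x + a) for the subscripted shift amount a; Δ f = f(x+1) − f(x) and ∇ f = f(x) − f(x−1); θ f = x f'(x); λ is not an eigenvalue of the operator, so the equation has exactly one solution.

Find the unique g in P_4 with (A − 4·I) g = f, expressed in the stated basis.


write g with unknown coordinates in the stated basis and equate coefficients in (A − 4·I) g = f
solving from the highest basis element down gives g = (3/4)x^4 + (141/8)x + 1/4
check: A g = 72x
so A g − 4·g = -3x^4 + (3/2)x - 1 = f ✓

g(x) = (3/4)x^4 + (141/8)x + 1/4


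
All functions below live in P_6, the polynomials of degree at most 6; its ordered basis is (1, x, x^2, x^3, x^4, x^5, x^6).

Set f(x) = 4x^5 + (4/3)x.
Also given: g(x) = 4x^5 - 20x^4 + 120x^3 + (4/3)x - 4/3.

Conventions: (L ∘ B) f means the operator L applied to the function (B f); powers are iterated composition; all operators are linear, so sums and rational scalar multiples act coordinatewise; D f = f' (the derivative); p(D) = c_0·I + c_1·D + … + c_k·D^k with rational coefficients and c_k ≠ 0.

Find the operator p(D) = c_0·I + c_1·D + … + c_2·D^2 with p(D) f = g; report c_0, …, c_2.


p(D) = I − D + (3/2)·D^2, i.e. c_0 = 1, c_1 = -1, c_2 = 3/2

D^0 f = 4x^5 + (4/3)x
D^1 f = 20x^4 + 4/3
D^2 f = 80x^3
matching coefficients of g against c_0 f + c_1 Df + … from the top degree down determines the c_i
solution: c_0 = 1, c_1 = -1, c_2 = 3/2
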